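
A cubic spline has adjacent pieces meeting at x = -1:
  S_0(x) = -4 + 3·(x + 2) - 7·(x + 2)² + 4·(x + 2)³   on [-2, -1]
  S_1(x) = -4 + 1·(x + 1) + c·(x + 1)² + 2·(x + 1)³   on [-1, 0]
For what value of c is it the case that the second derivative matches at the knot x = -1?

S_0''(x) = -14 + 24·(x + 2), so S_0''(-1) = 10. On the right, S_1''(-1) = 2c, so c = 5.

5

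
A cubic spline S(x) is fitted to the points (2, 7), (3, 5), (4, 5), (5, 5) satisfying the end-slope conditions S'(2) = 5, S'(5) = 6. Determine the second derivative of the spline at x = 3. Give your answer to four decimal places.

Write σ_i for S''(x_i). With h_i = 1, 1, 1 and divided differences Δ_i = -2, 0, 0, the continuity of S' gives the tridiagonal system
  1·σ_0 + 4·σ_1 + 1·σ_2 = 6(Δ_1 - Δ_0) = 12
  1·σ_1 + 4·σ_2 + 1·σ_3 = 6(Δ_2 - Δ_1) = 0
Clamped end conditions give two more equations: 2h_0·σ_0 + h_0·σ_1 = 6(Δ_0 - S'(2)) = -42 and h_2·σ_2 + 2h_2·σ_3 = 6(S'(5) - Δ_2) = 36.
Solving the tridiagonal system: σ_0 = -404/15, σ_1 = 178/15, σ_2 = -128/15, σ_3 = 334/15.

11.8667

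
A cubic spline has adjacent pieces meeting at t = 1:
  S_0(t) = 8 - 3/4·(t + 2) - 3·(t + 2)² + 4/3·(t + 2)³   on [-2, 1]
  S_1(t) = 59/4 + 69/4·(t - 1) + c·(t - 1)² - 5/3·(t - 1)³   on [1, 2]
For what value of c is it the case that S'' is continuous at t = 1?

S_0''(t) = -6 + 8·(t + 2), so S_0''(1) = 18. On the right, S_1''(1) = 2c, so c = 9.

9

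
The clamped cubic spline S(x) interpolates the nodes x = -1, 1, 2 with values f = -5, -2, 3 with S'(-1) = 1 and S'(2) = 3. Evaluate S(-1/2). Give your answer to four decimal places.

Put M_i = S'' at the i-th knot. Here h = (2, 1) and Δ = (3/2, 5), so the interior equations h_(i-1)·M_(i-1) + 2(h_(i-1)+h_i)·M_i + h_i·M_(i+1) = 6(Δ_i − Δ_(i-1)) read
  2·M_0 + 6·M_1 + 1·M_2 = 6(Δ_1 - Δ_0) = 21
Clamped end conditions give two more equations: 2h_0·M_0 + h_0·M_1 = 6(Δ_0 - S'(-1)) = 3 and h_1·M_1 + 2h_1·M_2 = 6(S'(2) - Δ_1) = -12.
Solving: M_0 = -25/12, M_1 = 17/3, M_2 = -53/6.
On [-1, 1], S(x) = -5 + 1·(x + 1) - 25/24·(x + 1)² + 31/48·(x + 1)³.
With (x + 1) = 1/2: S(-1/2) = -599/128.

-4.6797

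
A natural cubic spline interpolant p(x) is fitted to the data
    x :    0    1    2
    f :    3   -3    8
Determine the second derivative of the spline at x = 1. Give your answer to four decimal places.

Write M_i for p''(x_i). With h_i = 1, 1 and divided differences Δ_i = -6, 11, the continuity of p' gives the tridiagonal system
  1·M_0 + 4·M_1 + 1·M_2 = 6(Δ_1 - Δ_0) = 102
Natural end conditions: M_0 = M_2 = 0.
Hence M_0 = 0, M_1 = 51/2, M_2 = 0.

25.5000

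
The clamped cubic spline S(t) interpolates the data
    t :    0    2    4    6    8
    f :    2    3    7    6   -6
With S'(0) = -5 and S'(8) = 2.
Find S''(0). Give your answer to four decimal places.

Let M_i = S''(x_i). Step sizes h_i = 2, 2, 2, 2; slopes of the chords Δ_i = (y_(i+1) - y_i)/h_i = 1/2, 2, -1/2, -6.
  2·M_0 + 8·M_1 + 2·M_2 = 6(Δ_1 - Δ_0) = 9
  2·M_1 + 8·M_2 + 2·M_3 = 6(Δ_2 - Δ_1) = -15
  2·M_2 + 8·M_3 + 2·M_4 = 6(Δ_3 - Δ_2) = -33
Clamped end conditions give two more equations: 2h_0·M_0 + h_0·M_1 = 6(Δ_0 - S'(0)) = 33 and h_3·M_3 + 2h_3·M_4 = 6(S'(8) - Δ_3) = 48.
Hence M_0 = 62/7, M_1 = -17/14, M_2 = 1/2, M_3 = -58/7, M_4 = 113/7.

8.8571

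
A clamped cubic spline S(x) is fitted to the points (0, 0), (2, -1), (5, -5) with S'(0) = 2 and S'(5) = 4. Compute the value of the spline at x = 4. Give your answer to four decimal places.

-6.3296

With M_i denoting the second derivative at x_i, h_i = 2, 3, and Δ_i = (y_(i+1) − y_i)/h_i = -1/2, -4/3:
  2·M_0 + 10·M_1 + 3·M_2 = 6(Δ_1 - Δ_0) = -5
Clamped end conditions give two more equations: 2h_0·M_0 + h_0·M_1 = 6(Δ_0 - S'(0)) = -15 and h_1·M_1 + 2h_1·M_2 = 6(S'(5) - Δ_1) = 32.
Solving: M_0 = -57/20, M_1 = -9/5, M_2 = 187/30.
On [2, 5], S(x) = -1 - 53/20·(x - 2) - 9/10·(x - 2)² + 241/540·(x - 2)³.
With (x - 2) = 2: S(4) = -1709/270.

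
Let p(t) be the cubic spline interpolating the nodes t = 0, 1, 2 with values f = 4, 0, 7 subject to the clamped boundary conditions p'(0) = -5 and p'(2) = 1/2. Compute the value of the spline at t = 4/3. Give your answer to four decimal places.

Write m_i for p''(x_i). With h_i = 1, 1 and divided differences Δ_i = -4, 7, the continuity of p' gives the tridiagonal system
  1·m_0 + 4·m_1 + 1·m_2 = 6(Δ_1 - Δ_0) = 66
Clamped end conditions give two more equations: 2h_0·m_0 + h_0·m_1 = 6(Δ_0 - p'(0)) = 6 and h_1·m_1 + 2h_1·m_2 = 6(p'(2) - Δ_1) = -39.
Solving: m_0 = -43/4, m_1 = 55/2, m_2 = -133/4.
On [1, 2], p(t) = 0 + 27/8·(t - 1) + 55/4·(t - 1)² - 81/8·(t - 1)³.
With (t - 1) = 1/3: p(4/3) = 41/18.

2.2778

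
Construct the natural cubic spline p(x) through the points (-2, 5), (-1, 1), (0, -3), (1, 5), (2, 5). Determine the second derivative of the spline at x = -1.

With m_i denoting the second derivative at x_i, h_i = 1, 1, 1, 1, and Δ_i = (y_(i+1) − y_i)/h_i = -4, -4, 8, 0:
  1·m_0 + 4·m_1 + 1·m_2 = 6(Δ_1 - Δ_0) = 0
  1·m_1 + 4·m_2 + 1·m_3 = 6(Δ_2 - Δ_1) = 72
  1·m_2 + 4·m_3 + 1·m_4 = 6(Δ_3 - Δ_2) = -48
Natural end conditions: m_0 = m_4 = 0.
Solving the tridiagonal system: m_0 = 0, m_1 = -6, m_2 = 24, m_3 = -18, m_4 = 0.

-6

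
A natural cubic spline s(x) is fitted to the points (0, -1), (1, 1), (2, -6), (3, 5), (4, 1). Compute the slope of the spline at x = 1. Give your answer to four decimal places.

Write m_i for s''(x_i). With h_i = 1, 1, 1, 1 and divided differences Δ_i = 2, -7, 11, -4, the continuity of s' gives the tridiagonal system
  1·m_0 + 4·m_1 + 1·m_2 = 6(Δ_1 - Δ_0) = -54
  1·m_1 + 4·m_2 + 1·m_3 = 6(Δ_2 - Δ_1) = 108
  1·m_2 + 4·m_3 + 1·m_4 = 6(Δ_3 - Δ_2) = -90
Natural end conditions: m_0 = m_4 = 0.
Solving: m_0 = 0, m_1 = -333/14, m_2 = 288/7, m_3 = -459/14, m_4 = 0.
On [1, 2], s'(x) = b_1 + 2c_1·(x - 1) + 3d_1·(x - 1)² with b_1 = Δ_1 - h_1(2m_1 + m_2)/6 = -83/14, c_1 = m_1/2 = -333/28, d_1 = (m_2 - m_1)/(6h_1) = 303/28. So s'(1) = -83/14.

-5.9286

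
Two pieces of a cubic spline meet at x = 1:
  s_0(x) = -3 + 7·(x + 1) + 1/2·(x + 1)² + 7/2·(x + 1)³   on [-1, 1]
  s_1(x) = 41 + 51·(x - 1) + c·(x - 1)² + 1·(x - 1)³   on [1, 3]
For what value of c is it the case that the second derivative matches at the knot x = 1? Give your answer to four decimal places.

21.5000

s_0''(x) = 1 + 21·(x + 1), so s_0''(1) = 43. On the right, s_1''(1) = 2c, so c = 43/2.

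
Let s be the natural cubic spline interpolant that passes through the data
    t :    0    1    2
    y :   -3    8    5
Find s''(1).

-21

Put m_i = s'' at the i-th knot. Here h = (1, 1) and Δ = (11, -3), so the interior equations h_(i-1)·m_(i-1) + 2(h_(i-1)+h_i)·m_i + h_i·m_(i+1) = 6(Δ_i − Δ_(i-1)) read
  1·m_0 + 4·m_1 + 1·m_2 = 6(Δ_1 - Δ_0) = -84
Natural end conditions: m_0 = m_2 = 0.
Solving: m_0 = 0, m_1 = -21, m_2 = 0.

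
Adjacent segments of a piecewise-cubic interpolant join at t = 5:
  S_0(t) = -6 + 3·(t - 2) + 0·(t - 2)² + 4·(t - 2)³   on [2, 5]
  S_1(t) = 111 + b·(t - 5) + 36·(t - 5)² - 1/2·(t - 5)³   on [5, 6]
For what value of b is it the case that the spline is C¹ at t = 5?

111

S_0'(t) = 3 + 0·(t - 2) + 12·(t - 2)², so S_0'(5) = 111. On the right, S_1'(5) = b, so b = 111.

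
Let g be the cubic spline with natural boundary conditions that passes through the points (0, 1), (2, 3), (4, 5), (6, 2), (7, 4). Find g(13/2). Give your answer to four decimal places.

Write σ_i for g''(x_i). With h_i = 2, 2, 2, 1 and divided differences Δ_i = 1, 1, -3/2, 2, the continuity of g' gives the tridiagonal system
  2·σ_0 + 8·σ_1 + 2·σ_2 = 6(Δ_1 - Δ_0) = 0
  2·σ_1 + 8·σ_2 + 2·σ_3 = 6(Δ_2 - Δ_1) = -15
  2·σ_2 + 6·σ_3 + 1·σ_4 = 6(Δ_3 - Δ_2) = 21
Natural end conditions: σ_0 = σ_4 = 0.
Forward elimination and back-substitution give σ_0 = 0, σ_1 = 33/41, σ_2 = -132/41, σ_3 = 375/82, σ_4 = 0.
On [6, 7], g(x) = 2 + 39/82·(x - 6) + 375/164·(x - 6)² - 125/164·(x - 6)³.
With (x - 6) = 1/2: g(13/2) = 3561/1312.

2.7142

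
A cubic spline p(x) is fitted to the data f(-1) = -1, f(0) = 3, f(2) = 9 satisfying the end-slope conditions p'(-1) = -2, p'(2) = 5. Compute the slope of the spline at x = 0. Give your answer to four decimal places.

5.3333

Let m_i = p''(x_i). Step sizes h_i = 1, 2; slopes of the chords Δ_i = (y_(i+1) - y_i)/h_i = 4, 3.
  1·m_0 + 6·m_1 + 2·m_2 = 6(Δ_1 - Δ_0) = -6
Clamped end conditions give two more equations: 2h_0·m_0 + h_0·m_1 = 6(Δ_0 - p'(-1)) = 36 and h_1·m_1 + 2h_1·m_2 = 6(p'(2) - Δ_1) = 12.
Solving: m_0 = 64/3, m_1 = -20/3, m_2 = 19/3.
On [0, 2], p'(x) = b_1 + 2c_1·x + 3d_1·x² with b_1 = Δ_1 - h_1(2m_1 + m_2)/6 = 16/3, c_1 = m_1/2 = -10/3, d_1 = (m_2 - m_1)/(6h_1) = 13/12. So p'(0) = 16/3.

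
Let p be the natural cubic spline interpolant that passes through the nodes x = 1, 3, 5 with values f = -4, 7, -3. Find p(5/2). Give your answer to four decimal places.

Put σ_i = p'' at the i-th knot. Here h = (2, 2) and Δ = (11/2, -5), so the interior equations h_(i-1)·σ_(i-1) + 2(h_(i-1)+h_i)·σ_i + h_i·σ_(i+1) = 6(Δ_i − Δ_(i-1)) read
  2·σ_0 + 8·σ_1 + 2·σ_2 = 6(Δ_1 - Δ_0) = -63
Natural end conditions: σ_0 = σ_2 = 0.
Solving: σ_0 = 0, σ_1 = -63/8, σ_2 = 0.
On [1, 3], p(x) = -4 + 65/8·(x - 1) + 0·(x - 1)² - 21/32·(x - 1)³.
With (x - 1) = 3/2: p(5/2) = 1529/256.

5.9727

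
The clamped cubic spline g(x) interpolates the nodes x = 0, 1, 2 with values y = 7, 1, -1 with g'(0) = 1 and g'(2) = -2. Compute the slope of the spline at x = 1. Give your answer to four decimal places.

-5.7500

Write m_i for g''(x_i). With h_i = 1, 1 and divided differences Δ_i = -6, -2, the continuity of g' gives the tridiagonal system
  1·m_0 + 4·m_1 + 1·m_2 = 6(Δ_1 - Δ_0) = 24
Clamped end conditions give two more equations: 2h_0·m_0 + h_0·m_1 = 6(Δ_0 - g'(0)) = -42 and h_1·m_1 + 2h_1·m_2 = 6(g'(2) - Δ_1) = 0.
Solving: m_0 = -57/2, m_1 = 15, m_2 = -15/2.
On [1, 2], g'(x) = b_1 + 2c_1·(x - 1) + 3d_1·(x - 1)² with b_1 = Δ_1 - h_1(2m_1 + m_2)/6 = -23/4, c_1 = m_1/2 = 15/2, d_1 = (m_2 - m_1)/(6h_1) = -15/4. So g'(1) = -23/4.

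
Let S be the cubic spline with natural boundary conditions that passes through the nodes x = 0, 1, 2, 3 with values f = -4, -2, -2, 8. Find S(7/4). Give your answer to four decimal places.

With σ_i denoting the second derivative at x_i, h_i = 1, 1, 1, and Δ_i = (y_(i+1) − y_i)/h_i = 2, 0, 10:
  1·σ_0 + 4·σ_1 + 1·σ_2 = 6(Δ_1 - Δ_0) = -12
  1·σ_1 + 4·σ_2 + 1·σ_3 = 6(Δ_2 - Δ_1) = 60
Natural end conditions: σ_0 = σ_3 = 0.
Solving the tridiagonal system: σ_0 = 0, σ_1 = -36/5, σ_2 = 84/5, σ_3 = 0.
On [1, 2], S(x) = -2 - 2/5·(x - 1) - 18/5·(x - 1)² + 4·(x - 1)³.
With (x - 1) = 3/4: S(7/4) = -211/80.

-2.6375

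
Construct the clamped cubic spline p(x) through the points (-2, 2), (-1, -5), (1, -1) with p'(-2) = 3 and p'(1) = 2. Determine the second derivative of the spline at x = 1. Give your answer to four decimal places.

-9.3333

Let m_i = p''(x_i). Step sizes h_i = 1, 2; slopes of the chords Δ_i = (y_(i+1) - y_i)/h_i = -7, 2.
  1·m_0 + 6·m_1 + 2·m_2 = 6(Δ_1 - Δ_0) = 54
Clamped end conditions give two more equations: 2h_0·m_0 + h_0·m_1 = 6(Δ_0 - p'(-2)) = -60 and h_1·m_1 + 2h_1·m_2 = 6(p'(1) - Δ_1) = 0.
Forward elimination and back-substitution give m_0 = -118/3, m_1 = 56/3, m_2 = -28/3.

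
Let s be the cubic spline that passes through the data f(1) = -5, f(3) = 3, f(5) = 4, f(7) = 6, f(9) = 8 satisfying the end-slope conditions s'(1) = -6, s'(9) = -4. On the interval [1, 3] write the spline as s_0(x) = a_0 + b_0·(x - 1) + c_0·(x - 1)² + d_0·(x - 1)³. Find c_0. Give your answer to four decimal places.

9.4598

Put m_i = s'' at the i-th knot. Here h = (2, 2, 2, 2) and Δ = (4, 1/2, 1, 1), so the interior equations h_(i-1)·m_(i-1) + 2(h_(i-1)+h_i)·m_i + h_i·m_(i+1) = 6(Δ_i − Δ_(i-1)) read
  2·m_0 + 8·m_1 + 2·m_2 = 6(Δ_1 - Δ_0) = -21
  2·m_1 + 8·m_2 + 2·m_3 = 6(Δ_2 - Δ_1) = 3
  2·m_2 + 8·m_3 + 2·m_4 = 6(Δ_3 - Δ_2) = 0
Clamped end conditions give two more equations: 2h_0·m_0 + h_0·m_1 = 6(Δ_0 - s'(1)) = 60 and h_3·m_3 + 2h_3·m_4 = 6(s'(9) - Δ_3) = -30.
Solving: m_0 = 2119/112, m_1 = -439/56, m_2 = 31/16, m_3 = 89/56, m_4 = -929/112.
On [1, 3], with s_0(x) = a_0 + b_0·(x - 1) + c_0·(x - 1)² + d_0·(x - 1)³: c_0 = m_0/2 = 2119/224, d_0 = (m_1 - m_0)/(6h_0) = -999/448, b_0 = Δ_0 - h_0(2m_0 + m_1)/6 = -6.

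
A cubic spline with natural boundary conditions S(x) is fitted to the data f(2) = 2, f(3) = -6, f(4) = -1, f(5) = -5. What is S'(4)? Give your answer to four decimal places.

2.5333

With σ_i denoting the second derivative at x_i, h_i = 1, 1, 1, and Δ_i = (y_(i+1) − y_i)/h_i = -8, 5, -4:
  1·σ_0 + 4·σ_1 + 1·σ_2 = 6(Δ_1 - Δ_0) = 78
  1·σ_1 + 4·σ_2 + 1·σ_3 = 6(Δ_2 - Δ_1) = -54
Natural end conditions: σ_0 = σ_3 = 0.
Forward elimination and back-substitution give σ_0 = 0, σ_1 = 122/5, σ_2 = -98/5, σ_3 = 0.
On [4, 5], S'(x) = b_2 + 2c_2·(x - 4) + 3d_2·(x - 4)² with b_2 = Δ_2 - h_2(2σ_2 + σ_3)/6 = 38/15, c_2 = σ_2/2 = -49/5, d_2 = (σ_3 - σ_2)/(6h_2) = 49/15. So S'(4) = 38/15.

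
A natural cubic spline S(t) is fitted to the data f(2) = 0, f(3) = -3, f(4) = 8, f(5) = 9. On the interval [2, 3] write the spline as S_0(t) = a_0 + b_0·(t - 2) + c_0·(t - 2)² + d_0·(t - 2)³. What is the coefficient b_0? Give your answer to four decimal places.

-7.4000

Let M_i = S''(x_i). Step sizes h_i = 1, 1, 1; slopes of the chords Δ_i = (y_(i+1) - y_i)/h_i = -3, 11, 1.
  1·M_0 + 4·M_1 + 1·M_2 = 6(Δ_1 - Δ_0) = 84
  1·M_1 + 4·M_2 + 1·M_3 = 6(Δ_2 - Δ_1) = -60
Natural end conditions: M_0 = M_3 = 0.
Hence M_0 = 0, M_1 = 132/5, M_2 = -108/5, M_3 = 0.
On [2, 3], with S_0(t) = a_0 + b_0·(t - 2) + c_0·(t - 2)² + d_0·(t - 2)³: c_0 = M_0/2 = 0, d_0 = (M_1 - M_0)/(6h_0) = 22/5, b_0 = Δ_0 - h_0(2M_0 + M_1)/6 = -37/5.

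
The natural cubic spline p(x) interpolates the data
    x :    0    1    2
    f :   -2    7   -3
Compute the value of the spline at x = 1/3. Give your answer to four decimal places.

Write m_i for p''(x_i). With h_i = 1, 1 and divided differences Δ_i = 9, -10, the continuity of p' gives the tridiagonal system
  1·m_0 + 4·m_1 + 1·m_2 = 6(Δ_1 - Δ_0) = -114
Natural end conditions: m_0 = m_2 = 0.
Solving the tridiagonal system: m_0 = 0, m_1 = -57/2, m_2 = 0.
On [0, 1], p(x) = -2 + 55/4·x + 0·x² - 19/4·x³.
With x = 1/3: p(1/3) = 65/27.

2.4074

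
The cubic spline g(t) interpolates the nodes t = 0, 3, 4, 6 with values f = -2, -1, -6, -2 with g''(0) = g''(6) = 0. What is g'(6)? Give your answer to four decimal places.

4.6099

Let m_i = g''(x_i). Step sizes h_i = 3, 1, 2; slopes of the chords Δ_i = (y_(i+1) - y_i)/h_i = 1/3, -5, 2.
  3·m_0 + 8·m_1 + 1·m_2 = 6(Δ_1 - Δ_0) = -32
  1·m_1 + 6·m_2 + 2·m_3 = 6(Δ_2 - Δ_1) = 42
Natural end conditions: m_0 = m_3 = 0.
Hence m_0 = 0, m_1 = -234/47, m_2 = 368/47, m_3 = 0.
On [4, 6], g'(t) = b_2 + 2c_2·(t - 4) + 3d_2·(t - 4)² with b_2 = Δ_2 - h_2(2m_2 + m_3)/6 = -454/141, c_2 = m_2/2 = 184/47, d_2 = (m_3 - m_2)/(6h_2) = -92/141. So g'(6) = 650/141.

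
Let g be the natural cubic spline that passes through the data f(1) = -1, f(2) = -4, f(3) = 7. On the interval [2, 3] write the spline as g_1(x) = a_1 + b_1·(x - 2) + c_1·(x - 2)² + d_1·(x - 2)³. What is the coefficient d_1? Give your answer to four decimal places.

-3.5000

Write M_i for g''(x_i). With h_i = 1, 1 and divided differences Δ_i = -3, 11, the continuity of g' gives the tridiagonal system
  1·M_0 + 4·M_1 + 1·M_2 = 6(Δ_1 - Δ_0) = 84
Natural end conditions: M_0 = M_2 = 0.
Solving the tridiagonal system: M_0 = 0, M_1 = 21, M_2 = 0.
On [2, 3], with g_1(x) = a_1 + b_1·(x - 2) + c_1·(x - 2)² + d_1·(x - 2)³: c_1 = M_1/2 = 21/2, d_1 = (M_2 - M_1)/(6h_1) = -7/2, b_1 = Δ_1 - h_1(2M_1 + M_2)/6 = 4.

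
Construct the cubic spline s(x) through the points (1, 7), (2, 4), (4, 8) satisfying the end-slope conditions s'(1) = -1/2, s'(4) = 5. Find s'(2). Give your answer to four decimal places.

-2.6667

Put m_i = s'' at the i-th knot. Here h = (1, 2) and Δ = (-3, 2), so the interior equations h_(i-1)·m_(i-1) + 2(h_(i-1)+h_i)·m_i + h_i·m_(i+1) = 6(Δ_i − Δ_(i-1)) read
  1·m_0 + 6·m_1 + 2·m_2 = 6(Δ_1 - Δ_0) = 30
Clamped end conditions give two more equations: 2h_0·m_0 + h_0·m_1 = 6(Δ_0 - s'(1)) = -15 and h_1·m_1 + 2h_1·m_2 = 6(s'(4) - Δ_1) = 18.
Hence m_0 = -32/3, m_1 = 19/3, m_2 = 4/3.
On [2, 4], s'(x) = b_1 + 2c_1·(x - 2) + 3d_1·(x - 2)² with b_1 = Δ_1 - h_1(2m_1 + m_2)/6 = -8/3, c_1 = m_1/2 = 19/6, d_1 = (m_2 - m_1)/(6h_1) = -5/12. So s'(2) = -8/3.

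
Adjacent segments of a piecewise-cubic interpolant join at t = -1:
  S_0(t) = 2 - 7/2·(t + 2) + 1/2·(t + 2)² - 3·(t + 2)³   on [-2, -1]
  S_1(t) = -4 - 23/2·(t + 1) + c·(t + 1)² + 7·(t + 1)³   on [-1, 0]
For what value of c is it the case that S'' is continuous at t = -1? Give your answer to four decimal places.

-8.5000

S_0''(t) = 1 - 18·(t + 2), so S_0''(-1) = -17. On the right, S_1''(-1) = 2c, so c = -17/2.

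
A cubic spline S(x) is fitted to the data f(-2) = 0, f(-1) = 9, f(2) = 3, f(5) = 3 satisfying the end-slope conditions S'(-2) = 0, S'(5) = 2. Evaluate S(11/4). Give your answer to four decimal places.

0.8271

Let M_i = S''(x_i). Step sizes h_i = 1, 3, 3; slopes of the chords Δ_i = (y_(i+1) - y_i)/h_i = 9, -2, 0.
  1·M_0 + 8·M_1 + 3·M_2 = 6(Δ_1 - Δ_0) = -66
  3·M_1 + 12·M_2 + 3·M_3 = 6(Δ_2 - Δ_1) = 12
Clamped end conditions give two more equations: 2h_0·M_0 + h_0·M_1 = 6(Δ_0 - S'(-2)) = 54 and h_2·M_2 + 2h_2·M_3 = 6(S'(5) - Δ_2) = 12.
Hence M_0 = 1058/31, M_1 = -442/31, M_2 = 144/31, M_3 = -10/31.
On [2, 5], S(x) = 3 - 139/31·(x - 2) + 72/31·(x - 2)² - 77/279·(x - 2)³.
With (x - 2) = 3/4: S(11/4) = 1641/1984.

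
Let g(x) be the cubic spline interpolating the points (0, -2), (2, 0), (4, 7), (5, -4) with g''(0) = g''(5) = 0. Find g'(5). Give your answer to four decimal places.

With M_i denoting the second derivative at x_i, h_i = 2, 2, 1, and Δ_i = (y_(i+1) − y_i)/h_i = 1, 7/2, -11:
  2·M_0 + 8·M_1 + 2·M_2 = 6(Δ_1 - Δ_0) = 15
  2·M_1 + 6·M_2 + 1·M_3 = 6(Δ_2 - Δ_1) = -87
Natural end conditions: M_0 = M_3 = 0.
Hence M_0 = 0, M_1 = 6, M_2 = -33/2, M_3 = 0.
On [4, 5], g'(x) = b_2 + 2c_2·(x - 4) + 3d_2·(x - 4)² with b_2 = Δ_2 - h_2(2M_2 + M_3)/6 = -11/2, c_2 = M_2/2 = -33/4, d_2 = (M_3 - M_2)/(6h_2) = 11/4. So g'(5) = -55/4.

-13.7500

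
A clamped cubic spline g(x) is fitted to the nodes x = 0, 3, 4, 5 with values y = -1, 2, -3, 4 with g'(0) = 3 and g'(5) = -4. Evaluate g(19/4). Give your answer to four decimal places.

Let M_i = g''(x_i). Step sizes h_i = 3, 1, 1; slopes of the chords Δ_i = (y_(i+1) - y_i)/h_i = 1, -5, 7.
  3·M_0 + 8·M_1 + 1·M_2 = 6(Δ_1 - Δ_0) = -36
  1·M_1 + 4·M_2 + 1·M_3 = 6(Δ_2 - Δ_1) = 72
Clamped end conditions give two more equations: 2h_0·M_0 + h_0·M_1 = 6(Δ_0 - g'(0)) = -12 and h_2·M_2 + 2h_2·M_3 = 6(g'(5) - Δ_2) = -66.
Forward elimination and back-substitution give M_0 = 82/29, M_1 = -280/29, M_2 = 950/29, M_3 = -1432/29.
On [4, 5], g(x) = -3 + 125/29·(x - 4) + 475/29·(x - 4)² - 397/29·(x - 4)³.
With (x - 4) = 3/4: g(19/4) = 6813/1856.

3.6708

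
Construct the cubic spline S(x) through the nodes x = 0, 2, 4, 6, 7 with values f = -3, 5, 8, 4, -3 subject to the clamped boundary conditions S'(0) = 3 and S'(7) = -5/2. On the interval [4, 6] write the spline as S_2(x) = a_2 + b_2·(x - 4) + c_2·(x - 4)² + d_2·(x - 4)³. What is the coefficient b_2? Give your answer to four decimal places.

Put σ_i = S'' at the i-th knot. Here h = (2, 2, 2, 1) and Δ = (4, 3/2, -2, -7), so the interior equations h_(i-1)·σ_(i-1) + 2(h_(i-1)+h_i)·σ_i + h_i·σ_(i+1) = 6(Δ_i − Δ_(i-1)) read
  2·σ_0 + 8·σ_1 + 2·σ_2 = 6(Δ_1 - Δ_0) = -15
  2·σ_1 + 8·σ_2 + 2·σ_3 = 6(Δ_2 - Δ_1) = -21
  2·σ_2 + 6·σ_3 + 1·σ_4 = 6(Δ_3 - Δ_2) = -30
Clamped end conditions give two more equations: 2h_0·σ_0 + h_0·σ_1 = 6(Δ_0 - S'(0)) = 6 and h_3·σ_3 + 2h_3·σ_4 = 6(S'(7) - Δ_3) = 27.
Forward elimination and back-substitution give σ_0 = 479/172, σ_1 = -221/86, σ_2 = -1/172, σ_3 = -340/43, σ_4 = 1501/86.
On [4, 6], with S_2(x) = a_2 + b_2·(x - 4) + c_2·(x - 4)² + d_2·(x - 4)³: c_2 = σ_2/2 = -1/344, d_2 = (σ_3 - σ_2)/(6h_2) = -453/688, b_2 = Δ_2 - h_2(2σ_2 + σ_3)/6 = 55/86.

0.6395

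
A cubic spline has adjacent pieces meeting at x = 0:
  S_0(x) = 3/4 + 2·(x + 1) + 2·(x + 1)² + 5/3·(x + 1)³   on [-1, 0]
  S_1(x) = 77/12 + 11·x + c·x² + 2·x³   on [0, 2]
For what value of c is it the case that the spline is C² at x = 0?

S_0''(x) = 4 + 10·(x + 1), so S_0''(0) = 14. On the right, S_1''(0) = 2c, so c = 7.

7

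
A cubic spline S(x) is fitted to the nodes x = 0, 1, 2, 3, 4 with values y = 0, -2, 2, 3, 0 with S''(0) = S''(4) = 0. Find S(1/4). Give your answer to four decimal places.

Let σ_i = S''(x_i). Step sizes h_i = 1, 1, 1, 1; slopes of the chords Δ_i = (y_(i+1) - y_i)/h_i = -2, 4, 1, -3.
  1·σ_0 + 4·σ_1 + 1·σ_2 = 6(Δ_1 - Δ_0) = 36
  1·σ_1 + 4·σ_2 + 1·σ_3 = 6(Δ_2 - Δ_1) = -18
  1·σ_2 + 4·σ_3 + 1·σ_4 = 6(Δ_3 - Δ_2) = -24
Natural end conditions: σ_0 = σ_4 = 0.
Forward elimination and back-substitution give σ_0 = 0, σ_1 = 21/2, σ_2 = -6, σ_3 = -9/2, σ_4 = 0.
On [0, 1], S(x) = 0 - 15/4·x + 0·x² + 7/4·x³.
With x = 1/4: S(1/4) = -233/256.

-0.9102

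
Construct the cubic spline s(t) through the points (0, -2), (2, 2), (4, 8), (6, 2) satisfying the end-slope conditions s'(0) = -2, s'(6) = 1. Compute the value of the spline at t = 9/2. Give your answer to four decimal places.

With M_i denoting the second derivative at x_i, h_i = 2, 2, 2, and Δ_i = (y_(i+1) − y_i)/h_i = 2, 3, -3:
  2·M_0 + 8·M_1 + 2·M_2 = 6(Δ_1 - Δ_0) = 6
  2·M_1 + 8·M_2 + 2·M_3 = 6(Δ_2 - Δ_1) = -36
Clamped end conditions give two more equations: 2h_0·M_0 + h_0·M_1 = 6(Δ_0 - s'(0)) = 24 and h_2·M_2 + 2h_2·M_3 = 6(s'(6) - Δ_2) = 24.
Forward elimination and back-substitution give M_0 = 27/5, M_1 = 6/5, M_2 = -36/5, M_3 = 48/5.
On [4, 6], s(t) = 8 - 7/5·(t - 4) - 18/5·(t - 4)² + 7/5·(t - 4)³.
With (t - 4) = 1/2: s(9/2) = 263/40.

6.5750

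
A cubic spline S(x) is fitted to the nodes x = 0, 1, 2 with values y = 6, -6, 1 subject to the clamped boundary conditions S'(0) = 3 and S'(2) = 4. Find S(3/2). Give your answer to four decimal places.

Let m_i = S''(x_i). Step sizes h_i = 1, 1; slopes of the chords Δ_i = (y_(i+1) - y_i)/h_i = -12, 7.
  1·m_0 + 4·m_1 + 1·m_2 = 6(Δ_1 - Δ_0) = 114
Clamped end conditions give two more equations: 2h_0·m_0 + h_0·m_1 = 6(Δ_0 - S'(0)) = -90 and h_1·m_1 + 2h_1·m_2 = 6(S'(2) - Δ_1) = -18.
Solving the tridiagonal system: m_0 = -73, m_1 = 56, m_2 = -37.
On [1, 2], S(x) = -6 - 11/2·(x - 1) + 28·(x - 1)² - 31/2·(x - 1)³.
With (x - 1) = 1/2: S(3/2) = -59/16.

-3.6875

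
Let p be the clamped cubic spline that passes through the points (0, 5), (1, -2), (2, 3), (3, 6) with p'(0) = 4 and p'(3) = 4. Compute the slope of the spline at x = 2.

Put σ_i = p'' at the i-th knot. Here h = (1, 1, 1) and Δ = (-7, 5, 3), so the interior equations h_(i-1)·σ_(i-1) + 2(h_(i-1)+h_i)·σ_i + h_i·σ_(i+1) = 6(Δ_i − Δ_(i-1)) read
  1·σ_0 + 4·σ_1 + 1·σ_2 = 6(Δ_1 - Δ_0) = 72
  1·σ_1 + 4·σ_2 + 1·σ_3 = 6(Δ_2 - Δ_1) = -12
Clamped end conditions give two more equations: 2h_0·σ_0 + h_0·σ_1 = 6(Δ_0 - p'(0)) = -66 and h_2·σ_2 + 2h_2·σ_3 = 6(p'(3) - Δ_2) = 6.
Solving: σ_0 = -50, σ_1 = 34, σ_2 = -14, σ_3 = 10.
On [2, 3], p'(x) = b_2 + 2c_2·(x - 2) + 3d_2·(x - 2)² with b_2 = Δ_2 - h_2(2σ_2 + σ_3)/6 = 6, c_2 = σ_2/2 = -7, d_2 = (σ_3 - σ_2)/(6h_2) = 4. So p'(2) = 6.

6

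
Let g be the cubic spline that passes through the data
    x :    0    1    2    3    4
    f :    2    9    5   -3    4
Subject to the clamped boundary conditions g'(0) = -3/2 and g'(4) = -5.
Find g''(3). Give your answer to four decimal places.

38.8214

Let M_i = g''(x_i). Step sizes h_i = 1, 1, 1, 1; slopes of the chords Δ_i = (y_(i+1) - y_i)/h_i = 7, -4, -8, 7.
  1·M_0 + 4·M_1 + 1·M_2 = 6(Δ_1 - Δ_0) = -66
  1·M_1 + 4·M_2 + 1·M_3 = 6(Δ_2 - Δ_1) = -24
  1·M_2 + 4·M_3 + 1·M_4 = 6(Δ_3 - Δ_2) = 90
Clamped end conditions give two more equations: 2h_0·M_0 + h_0·M_1 = 6(Δ_0 - g'(0)) = 51 and h_3·M_3 + 2h_3·M_4 = 6(g'(4) - Δ_3) = -72.
Forward elimination and back-substitution give M_0 = 2081/56, M_1 = -653/28, M_2 = -79/8, M_3 = 1087/28, M_4 = -3103/56.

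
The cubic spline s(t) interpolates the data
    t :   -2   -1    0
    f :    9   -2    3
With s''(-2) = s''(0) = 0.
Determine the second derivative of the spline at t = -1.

24

Let M_i = s''(x_i). Step sizes h_i = 1, 1; slopes of the chords Δ_i = (y_(i+1) - y_i)/h_i = -11, 5.
  1·M_0 + 4·M_1 + 1·M_2 = 6(Δ_1 - Δ_0) = 96
Natural end conditions: M_0 = M_2 = 0.
Forward elimination and back-substitution give M_0 = 0, M_1 = 24, M_2 = 0.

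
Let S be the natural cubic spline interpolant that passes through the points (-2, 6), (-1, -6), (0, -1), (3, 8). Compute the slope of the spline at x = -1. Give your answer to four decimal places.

-3.0968

With σ_i denoting the second derivative at x_i, h_i = 1, 1, 3, and Δ_i = (y_(i+1) − y_i)/h_i = -12, 5, 3:
  1·σ_0 + 4·σ_1 + 1·σ_2 = 6(Δ_1 - Δ_0) = 102
  1·σ_1 + 8·σ_2 + 3·σ_3 = 6(Δ_2 - Δ_1) = -12
Natural end conditions: σ_0 = σ_3 = 0.
Forward elimination and back-substitution give σ_0 = 0, σ_1 = 828/31, σ_2 = -150/31, σ_3 = 0.
On [-1, 0], S'(x) = b_1 + 2c_1·(x + 1) + 3d_1·(x + 1)² with b_1 = Δ_1 - h_1(2σ_1 + σ_2)/6 = -96/31, c_1 = σ_1/2 = 414/31, d_1 = (σ_2 - σ_1)/(6h_1) = -163/31. So S'(-1) = -96/31.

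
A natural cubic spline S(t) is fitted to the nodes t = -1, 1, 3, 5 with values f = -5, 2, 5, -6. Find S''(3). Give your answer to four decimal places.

Write m_i for S''(x_i). With h_i = 2, 2, 2 and divided differences Δ_i = 7/2, 3/2, -11/2, the continuity of S' gives the tridiagonal system
  2·m_0 + 8·m_1 + 2·m_2 = 6(Δ_1 - Δ_0) = -12
  2·m_1 + 8·m_2 + 2·m_3 = 6(Δ_2 - Δ_1) = -42
Natural end conditions: m_0 = m_3 = 0.
Solving: m_0 = 0, m_1 = -1/5, m_2 = -26/5, m_3 = 0.

-5.2000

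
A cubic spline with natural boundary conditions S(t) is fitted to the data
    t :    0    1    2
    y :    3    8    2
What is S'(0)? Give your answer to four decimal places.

7.7500

With m_i denoting the second derivative at x_i, h_i = 1, 1, and Δ_i = (y_(i+1) − y_i)/h_i = 5, -6:
  1·m_0 + 4·m_1 + 1·m_2 = 6(Δ_1 - Δ_0) = -66
Natural end conditions: m_0 = m_2 = 0.
Solving the tridiagonal system: m_0 = 0, m_1 = -33/2, m_2 = 0.
On [0, 1], S'(t) = b_0 + 2c_0·t + 3d_0·t² with b_0 = Δ_0 - h_0(2m_0 + m_1)/6 = 31/4, c_0 = m_0/2 = 0, d_0 = (m_1 - m_0)/(6h_0) = -11/4. So S'(0) = 31/4.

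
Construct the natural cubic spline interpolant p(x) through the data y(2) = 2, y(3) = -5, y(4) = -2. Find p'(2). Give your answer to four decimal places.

-9.5000

Write M_i for p''(x_i). With h_i = 1, 1 and divided differences Δ_i = -7, 3, the continuity of p' gives the tridiagonal system
  1·M_0 + 4·M_1 + 1·M_2 = 6(Δ_1 - Δ_0) = 60
Natural end conditions: M_0 = M_2 = 0.
Forward elimination and back-substitution give M_0 = 0, M_1 = 15, M_2 = 0.
On [2, 3], p'(x) = b_0 + 2c_0·(x - 2) + 3d_0·(x - 2)² with b_0 = Δ_0 - h_0(2M_0 + M_1)/6 = -19/2, c_0 = M_0/2 = 0, d_0 = (M_1 - M_0)/(6h_0) = 5/2. So p'(2) = -19/2.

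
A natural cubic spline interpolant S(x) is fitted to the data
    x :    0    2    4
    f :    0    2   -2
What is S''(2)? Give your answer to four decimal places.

Write M_i for S''(x_i). With h_i = 2, 2 and divided differences Δ_i = 1, -2, the continuity of S' gives the tridiagonal system
  2·M_0 + 8·M_1 + 2·M_2 = 6(Δ_1 - Δ_0) = -18
Natural end conditions: M_0 = M_2 = 0.
Hence M_0 = 0, M_1 = -9/4, M_2 = 0.

-2.2500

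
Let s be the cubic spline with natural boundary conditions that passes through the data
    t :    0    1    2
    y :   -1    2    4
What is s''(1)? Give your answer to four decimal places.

Put σ_i = s'' at the i-th knot. Here h = (1, 1) and Δ = (3, 2), so the interior equations h_(i-1)·σ_(i-1) + 2(h_(i-1)+h_i)·σ_i + h_i·σ_(i+1) = 6(Δ_i − Δ_(i-1)) read
  1·σ_0 + 4·σ_1 + 1·σ_2 = 6(Δ_1 - Δ_0) = -6
Natural end conditions: σ_0 = σ_2 = 0.
Hence σ_0 = 0, σ_1 = -3/2, σ_2 = 0.

-1.5000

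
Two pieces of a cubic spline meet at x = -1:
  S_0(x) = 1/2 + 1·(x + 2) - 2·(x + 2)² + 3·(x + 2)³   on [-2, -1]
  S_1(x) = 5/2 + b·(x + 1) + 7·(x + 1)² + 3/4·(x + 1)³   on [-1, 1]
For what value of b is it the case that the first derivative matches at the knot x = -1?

S_0'(x) = 1 - 4·(x + 2) + 9·(x + 2)², so S_0'(-1) = 6. On the right, S_1'(-1) = b, so b = 6.

6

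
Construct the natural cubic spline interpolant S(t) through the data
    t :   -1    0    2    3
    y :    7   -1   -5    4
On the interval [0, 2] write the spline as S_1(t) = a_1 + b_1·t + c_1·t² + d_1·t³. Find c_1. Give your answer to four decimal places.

1.3125

With m_i denoting the second derivative at x_i, h_i = 1, 2, 1, and Δ_i = (y_(i+1) − y_i)/h_i = -8, -2, 9:
  1·m_0 + 6·m_1 + 2·m_2 = 6(Δ_1 - Δ_0) = 36
  2·m_1 + 6·m_2 + 1·m_3 = 6(Δ_2 - Δ_1) = 66
Natural end conditions: m_0 = m_3 = 0.
Hence m_0 = 0, m_1 = 21/8, m_2 = 81/8, m_3 = 0.
On [0, 2], with S_1(t) = a_1 + b_1·t + c_1·t² + d_1·t³: c_1 = m_1/2 = 21/16, d_1 = (m_2 - m_1)/(6h_1) = 5/8, b_1 = Δ_1 - h_1(2m_1 + m_2)/6 = -57/8.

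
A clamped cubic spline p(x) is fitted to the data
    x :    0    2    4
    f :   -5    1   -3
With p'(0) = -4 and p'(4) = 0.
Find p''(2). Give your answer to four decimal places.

-9.5000

Let m_i = p''(x_i). Step sizes h_i = 2, 2; slopes of the chords Δ_i = (y_(i+1) - y_i)/h_i = 3, -2.
  2·m_0 + 8·m_1 + 2·m_2 = 6(Δ_1 - Δ_0) = -30
Clamped end conditions give two more equations: 2h_0·m_0 + h_0·m_1 = 6(Δ_0 - p'(0)) = 42 and h_1·m_1 + 2h_1·m_2 = 6(p'(4) - Δ_1) = 12.
Forward elimination and back-substitution give m_0 = 61/4, m_1 = -19/2, m_2 = 31/4.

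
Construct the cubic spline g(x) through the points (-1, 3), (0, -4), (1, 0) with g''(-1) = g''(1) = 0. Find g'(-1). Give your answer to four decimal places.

Write m_i for g''(x_i). With h_i = 1, 1 and divided differences Δ_i = -7, 4, the continuity of g' gives the tridiagonal system
  1·m_0 + 4·m_1 + 1·m_2 = 6(Δ_1 - Δ_0) = 66
Natural end conditions: m_0 = m_2 = 0.
Forward elimination and back-substitution give m_0 = 0, m_1 = 33/2, m_2 = 0.
On [-1, 0], g'(x) = b_0 + 2c_0·(x + 1) + 3d_0·(x + 1)² with b_0 = Δ_0 - h_0(2m_0 + m_1)/6 = -39/4, c_0 = m_0/2 = 0, d_0 = (m_1 - m_0)/(6h_0) = 11/4. So g'(-1) = -39/4.

-9.7500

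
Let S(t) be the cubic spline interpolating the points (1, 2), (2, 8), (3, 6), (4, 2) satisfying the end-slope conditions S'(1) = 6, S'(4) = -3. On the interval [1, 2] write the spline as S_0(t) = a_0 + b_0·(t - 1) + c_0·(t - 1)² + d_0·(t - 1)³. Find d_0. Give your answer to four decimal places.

-3.4000

Let M_i = S''(x_i). Step sizes h_i = 1, 1, 1; slopes of the chords Δ_i = (y_(i+1) - y_i)/h_i = 6, -2, -4.
  1·M_0 + 4·M_1 + 1·M_2 = 6(Δ_1 - Δ_0) = -48
  1·M_1 + 4·M_2 + 1·M_3 = 6(Δ_2 - Δ_1) = -12
Clamped end conditions give two more equations: 2h_0·M_0 + h_0·M_1 = 6(Δ_0 - S'(1)) = 0 and h_2·M_2 + 2h_2·M_3 = 6(S'(4) - Δ_2) = 6.
Solving: M_0 = 34/5, M_1 = -68/5, M_2 = -2/5, M_3 = 16/5.
On [1, 2], with S_0(t) = a_0 + b_0·(t - 1) + c_0·(t - 1)² + d_0·(t - 1)³: c_0 = M_0/2 = 17/5, d_0 = (M_1 - M_0)/(6h_0) = -17/5, b_0 = Δ_0 - h_0(2M_0 + M_1)/6 = 6.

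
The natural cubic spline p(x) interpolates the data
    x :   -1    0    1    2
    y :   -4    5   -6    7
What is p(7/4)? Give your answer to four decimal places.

1.9375

Put σ_i = p'' at the i-th knot. Here h = (1, 1, 1) and Δ = (9, -11, 13), so the interior equations h_(i-1)·σ_(i-1) + 2(h_(i-1)+h_i)·σ_i + h_i·σ_(i+1) = 6(Δ_i − Δ_(i-1)) read
  1·σ_0 + 4·σ_1 + 1·σ_2 = 6(Δ_1 - Δ_0) = -120
  1·σ_1 + 4·σ_2 + 1·σ_3 = 6(Δ_2 - Δ_1) = 144
Natural end conditions: σ_0 = σ_3 = 0.
Hence σ_0 = 0, σ_1 = -208/5, σ_2 = 232/5, σ_3 = 0.
On [1, 2], p(x) = -6 - 37/15·(x - 1) + 116/5·(x - 1)² - 116/15·(x - 1)³.
With (x - 1) = 3/4: p(7/4) = 31/16.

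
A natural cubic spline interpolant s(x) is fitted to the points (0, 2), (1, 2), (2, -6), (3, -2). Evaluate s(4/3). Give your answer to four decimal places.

-0.6864

Write M_i for s''(x_i). With h_i = 1, 1, 1 and divided differences Δ_i = 0, -8, 4, the continuity of s' gives the tridiagonal system
  1·M_0 + 4·M_1 + 1·M_2 = 6(Δ_1 - Δ_0) = -48
  1·M_1 + 4·M_2 + 1·M_3 = 6(Δ_2 - Δ_1) = 72
Natural end conditions: M_0 = M_3 = 0.
Hence M_0 = 0, M_1 = -88/5, M_2 = 112/5, M_3 = 0.
On [1, 2], s(x) = 2 - 88/15·(x - 1) - 44/5·(x - 1)² + 20/3·(x - 1)³.
With (x - 1) = 1/3: s(4/3) = -278/405.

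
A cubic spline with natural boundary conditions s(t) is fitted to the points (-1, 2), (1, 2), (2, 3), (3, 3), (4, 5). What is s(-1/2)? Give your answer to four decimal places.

Let m_i = s''(x_i). Step sizes h_i = 2, 1, 1, 1; slopes of the chords Δ_i = (y_(i+1) - y_i)/h_i = 0, 1, 0, 2.
  2·m_0 + 6·m_1 + 1·m_2 = 6(Δ_1 - Δ_0) = 6
  1·m_1 + 4·m_2 + 1·m_3 = 6(Δ_2 - Δ_1) = -6
  1·m_2 + 4·m_3 + 1·m_4 = 6(Δ_3 - Δ_2) = 12
Natural end conditions: m_0 = m_4 = 0.
Hence m_0 = 0, m_1 = 63/43, m_2 = -120/43, m_3 = 159/43, m_4 = 0.
On [-1, 1], s(t) = 2 - 21/43·(t + 1) + 0·(t + 1)² + 21/172·(t + 1)³.
With (t + 1) = 1/2: s(-1/2) = 2437/1376.

1.7711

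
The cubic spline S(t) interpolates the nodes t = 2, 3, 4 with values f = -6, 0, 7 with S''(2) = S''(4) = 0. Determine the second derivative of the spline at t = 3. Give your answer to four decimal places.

1.5000

Put m_i = S'' at the i-th knot. Here h = (1, 1) and Δ = (6, 7), so the interior equations h_(i-1)·m_(i-1) + 2(h_(i-1)+h_i)·m_i + h_i·m_(i+1) = 6(Δ_i − Δ_(i-1)) read
  1·m_0 + 4·m_1 + 1·m_2 = 6(Δ_1 - Δ_0) = 6
Natural end conditions: m_0 = m_2 = 0.
Solving: m_0 = 0, m_1 = 3/2, m_2 = 0.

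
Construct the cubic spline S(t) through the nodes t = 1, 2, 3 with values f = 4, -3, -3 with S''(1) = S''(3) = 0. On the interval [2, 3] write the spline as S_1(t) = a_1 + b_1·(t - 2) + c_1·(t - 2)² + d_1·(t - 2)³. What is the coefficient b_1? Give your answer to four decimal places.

-3.5000

Write σ_i for S''(x_i). With h_i = 1, 1 and divided differences Δ_i = -7, 0, the continuity of S' gives the tridiagonal system
  1·σ_0 + 4·σ_1 + 1·σ_2 = 6(Δ_1 - Δ_0) = 42
Natural end conditions: σ_0 = σ_2 = 0.
Hence σ_0 = 0, σ_1 = 21/2, σ_2 = 0.
On [2, 3], with S_1(t) = a_1 + b_1·(t - 2) + c_1·(t - 2)² + d_1·(t - 2)³: c_1 = σ_1/2 = 21/4, d_1 = (σ_2 - σ_1)/(6h_1) = -7/4, b_1 = Δ_1 - h_1(2σ_1 + σ_2)/6 = -7/2.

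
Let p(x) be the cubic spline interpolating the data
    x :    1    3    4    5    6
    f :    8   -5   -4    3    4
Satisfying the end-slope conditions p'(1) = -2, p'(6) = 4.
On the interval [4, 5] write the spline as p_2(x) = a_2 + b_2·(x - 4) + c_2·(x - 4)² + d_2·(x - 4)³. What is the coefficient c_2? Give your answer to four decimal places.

Put M_i = p'' at the i-th knot. Here h = (2, 1, 1, 1) and Δ = (-13/2, 1, 7, 1), so the interior equations h_(i-1)·M_(i-1) + 2(h_(i-1)+h_i)·M_i + h_i·M_(i+1) = 6(Δ_i − Δ_(i-1)) read
  2·M_0 + 6·M_1 + 1·M_2 = 6(Δ_1 - Δ_0) = 45
  1·M_1 + 4·M_2 + 1·M_3 = 6(Δ_2 - Δ_1) = 36
  1·M_2 + 4·M_3 + 1·M_4 = 6(Δ_3 - Δ_2) = -36
Clamped end conditions give two more equations: 2h_0·M_0 + h_0·M_1 = 6(Δ_0 - p'(1)) = -27 and h_3·M_3 + 2h_3·M_4 = 6(p'(6) - Δ_3) = 18.
Solving the tridiagonal system: M_0 = -1893/164, M_1 = 393/41, M_2 = 867/82, M_3 = -651/41, M_4 = 1389/82.
On [4, 5], with p_2(x) = a_2 + b_2·(x - 4) + c_2·(x - 4)² + d_2·(x - 4)³: c_2 = M_2/2 = 867/164, d_2 = (M_3 - M_2)/(6h_2) = -723/164, b_2 = Δ_2 - h_2(2M_2 + M_3)/6 = 251/41.

5.2866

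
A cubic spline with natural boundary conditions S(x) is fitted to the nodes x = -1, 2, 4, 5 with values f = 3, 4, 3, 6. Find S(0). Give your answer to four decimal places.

3.9048

Put m_i = S'' at the i-th knot. Here h = (3, 2, 1) and Δ = (1/3, -1/2, 3), so the interior equations h_(i-1)·m_(i-1) + 2(h_(i-1)+h_i)·m_i + h_i·m_(i+1) = 6(Δ_i − Δ_(i-1)) read
  3·m_0 + 10·m_1 + 2·m_2 = 6(Δ_1 - Δ_0) = -5
  2·m_1 + 6·m_2 + 1·m_3 = 6(Δ_2 - Δ_1) = 21
Natural end conditions: m_0 = m_3 = 0.
Solving: m_0 = 0, m_1 = -9/7, m_2 = 55/14, m_3 = 0.
On [-1, 2], S(x) = 3 + 41/42·(x + 1) + 0·(x + 1)² - 1/14·(x + 1)³.
With (x + 1) = 1: S(0) = 82/21.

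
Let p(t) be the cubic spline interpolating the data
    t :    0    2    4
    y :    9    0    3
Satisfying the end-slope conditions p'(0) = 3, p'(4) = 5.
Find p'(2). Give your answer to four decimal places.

-4.2500

With M_i denoting the second derivative at x_i, h_i = 2, 2, and Δ_i = (y_(i+1) − y_i)/h_i = -9/2, 3/2:
  2·M_0 + 8·M_1 + 2·M_2 = 6(Δ_1 - Δ_0) = 36
Clamped end conditions give two more equations: 2h_0·M_0 + h_0·M_1 = 6(Δ_0 - p'(0)) = -45 and h_1·M_1 + 2h_1·M_2 = 6(p'(4) - Δ_1) = 21.
Solving: M_0 = -61/4, M_1 = 8, M_2 = 5/4.
On [2, 4], p'(t) = b_1 + 2c_1·(t - 2) + 3d_1·(t - 2)² with b_1 = Δ_1 - h_1(2M_1 + M_2)/6 = -17/4, c_1 = M_1/2 = 4, d_1 = (M_2 - M_1)/(6h_1) = -9/16. So p'(2) = -17/4.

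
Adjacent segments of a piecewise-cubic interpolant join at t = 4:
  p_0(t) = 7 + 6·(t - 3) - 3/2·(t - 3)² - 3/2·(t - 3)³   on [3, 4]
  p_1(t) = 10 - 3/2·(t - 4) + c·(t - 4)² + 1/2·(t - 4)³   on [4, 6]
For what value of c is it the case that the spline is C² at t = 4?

p_0''(t) = -3 - 9·(t - 3), so p_0''(4) = -12. On the right, p_1''(4) = 2c, so c = -6.

-6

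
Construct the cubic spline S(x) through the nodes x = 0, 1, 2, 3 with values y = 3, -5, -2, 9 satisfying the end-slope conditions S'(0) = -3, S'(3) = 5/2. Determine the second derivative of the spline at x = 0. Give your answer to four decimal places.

-24.3333

Put m_i = S'' at the i-th knot. Here h = (1, 1, 1) and Δ = (-8, 3, 11), so the interior equations h_(i-1)·m_(i-1) + 2(h_(i-1)+h_i)·m_i + h_i·m_(i+1) = 6(Δ_i − Δ_(i-1)) read
  1·m_0 + 4·m_1 + 1·m_2 = 6(Δ_1 - Δ_0) = 66
  1·m_1 + 4·m_2 + 1·m_3 = 6(Δ_2 - Δ_1) = 48
Clamped end conditions give two more equations: 2h_0·m_0 + h_0·m_1 = 6(Δ_0 - S'(0)) = -30 and h_2·m_2 + 2h_2·m_3 = 6(S'(3) - Δ_2) = -51.
Solving the tridiagonal system: m_0 = -73/3, m_1 = 56/3, m_2 = 47/3, m_3 = -100/3.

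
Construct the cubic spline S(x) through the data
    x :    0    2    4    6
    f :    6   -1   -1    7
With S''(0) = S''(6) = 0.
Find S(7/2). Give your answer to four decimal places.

-1.8594

Put M_i = S'' at the i-th knot. Here h = (2, 2, 2) and Δ = (-7/2, 0, 4), so the interior equations h_(i-1)·M_(i-1) + 2(h_(i-1)+h_i)·M_i + h_i·M_(i+1) = 6(Δ_i − Δ_(i-1)) read
  2·M_0 + 8·M_1 + 2·M_2 = 6(Δ_1 - Δ_0) = 21
  2·M_1 + 8·M_2 + 2·M_3 = 6(Δ_2 - Δ_1) = 24
Natural end conditions: M_0 = M_3 = 0.
Hence M_0 = 0, M_1 = 2, M_2 = 5/2, M_3 = 0.
On [2, 4], S(x) = -1 - 13/6·(x - 2) + 1·(x - 2)² + 1/24·(x - 2)³.
With (x - 2) = 3/2: S(7/2) = -119/64.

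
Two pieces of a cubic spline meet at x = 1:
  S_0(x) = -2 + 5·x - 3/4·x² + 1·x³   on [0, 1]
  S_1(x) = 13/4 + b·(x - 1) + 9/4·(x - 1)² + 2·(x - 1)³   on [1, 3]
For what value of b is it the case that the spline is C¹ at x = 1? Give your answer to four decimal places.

6.5000

S_0'(x) = 5 - 3/2·x + 3·x², so S_0'(1) = 13/2. On the right, S_1'(1) = b, so b = 13/2.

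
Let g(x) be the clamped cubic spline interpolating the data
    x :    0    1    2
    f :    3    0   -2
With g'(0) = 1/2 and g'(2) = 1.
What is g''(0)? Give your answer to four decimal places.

-11.7500

With σ_i denoting the second derivative at x_i, h_i = 1, 1, and Δ_i = (y_(i+1) − y_i)/h_i = -3, -2:
  1·σ_0 + 4·σ_1 + 1·σ_2 = 6(Δ_1 - Δ_0) = 6
Clamped end conditions give two more equations: 2h_0·σ_0 + h_0·σ_1 = 6(Δ_0 - g'(0)) = -21 and h_1·σ_1 + 2h_1·σ_2 = 6(g'(2) - Δ_1) = 18.
Solving the tridiagonal system: σ_0 = -47/4, σ_1 = 5/2, σ_2 = 31/4.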